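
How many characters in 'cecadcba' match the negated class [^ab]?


Negated class [^ab] matches any char NOT in {a, b}
Scanning 'cecadcba':
  pos 0: 'c' -> MATCH
  pos 1: 'e' -> MATCH
  pos 2: 'c' -> MATCH
  pos 3: 'a' -> no (excluded)
  pos 4: 'd' -> MATCH
  pos 5: 'c' -> MATCH
  pos 6: 'b' -> no (excluded)
  pos 7: 'a' -> no (excluded)
Total matches: 5

5


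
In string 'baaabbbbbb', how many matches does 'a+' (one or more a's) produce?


Pattern 'a+' matches one or more consecutive a's.
String: 'baaabbbbbb'
Scanning for runs of a:
  Match 1: 'aaa' (length 3)
Total matches: 1

1


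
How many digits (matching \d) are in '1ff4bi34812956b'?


\d matches any digit 0-9.
Scanning '1ff4bi34812956b':
  pos 0: '1' -> DIGIT
  pos 3: '4' -> DIGIT
  pos 6: '3' -> DIGIT
  pos 7: '4' -> DIGIT
  pos 8: '8' -> DIGIT
  pos 9: '1' -> DIGIT
  pos 10: '2' -> DIGIT
  pos 11: '9' -> DIGIT
  pos 12: '5' -> DIGIT
  pos 13: '6' -> DIGIT
Digits found: ['1', '4', '3', '4', '8', '1', '2', '9', '5', '6']
Total: 10

10


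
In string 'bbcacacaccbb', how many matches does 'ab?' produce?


Pattern 'ab?' matches 'a' optionally followed by 'b'.
String: 'bbcacacaccbb'
Scanning left to right for 'a' then checking next char:
  Match 1: 'a' (a not followed by b)
  Match 2: 'a' (a not followed by b)
  Match 3: 'a' (a not followed by b)
Total matches: 3

3


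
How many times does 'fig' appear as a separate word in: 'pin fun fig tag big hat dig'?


Scanning each word for exact match 'fig':
  Word 1: 'pin' -> no
  Word 2: 'fun' -> no
  Word 3: 'fig' -> MATCH
  Word 4: 'tag' -> no
  Word 5: 'big' -> no
  Word 6: 'hat' -> no
  Word 7: 'dig' -> no
Total matches: 1

1


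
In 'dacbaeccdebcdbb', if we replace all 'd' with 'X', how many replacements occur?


re.sub('d', 'X', text) replaces every occurrence of 'd' with 'X'.
Text: 'dacbaeccdebcdbb'
Scanning for 'd':
  pos 0: 'd' -> replacement #1
  pos 8: 'd' -> replacement #2
  pos 12: 'd' -> replacement #3
Total replacements: 3

3


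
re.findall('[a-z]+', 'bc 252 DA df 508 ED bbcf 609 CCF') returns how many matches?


Pattern '[a-z]+' finds one or more lowercase letters.
Text: 'bc 252 DA df 508 ED bbcf 609 CCF'
Scanning for matches:
  Match 1: 'bc'
  Match 2: 'df'
  Match 3: 'bbcf'
Total matches: 3

3


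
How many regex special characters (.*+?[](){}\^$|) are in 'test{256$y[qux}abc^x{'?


Regex special characters are: . * + ? [ ] ( ) { } \ ^ $ |
Scanning 'test{256$y[qux}abc^x{':
  pos 4: '{' -> SPECIAL
  pos 8: '$' -> SPECIAL
  pos 10: '[' -> SPECIAL
  pos 14: '}' -> SPECIAL
  pos 18: '^' -> SPECIAL
  pos 20: '{' -> SPECIAL
Special chars found: ['{', '$', '[', '}', '^', '{']
Total: 6

6


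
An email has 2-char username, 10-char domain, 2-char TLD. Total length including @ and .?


An email address has format: username@domain.tld
Username length: 2
'@' character: 1
Domain length: 10
'.' character: 1
TLD length: 2
Total = 2 + 1 + 10 + 1 + 2 = 16

16


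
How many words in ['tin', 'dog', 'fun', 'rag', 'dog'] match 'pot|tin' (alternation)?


Alternation 'pot|tin' matches either 'pot' or 'tin'.
Checking each word:
  'tin' -> MATCH
  'dog' -> no
  'fun' -> no
  'rag' -> no
  'dog' -> no
Matches: ['tin']
Count: 1

1


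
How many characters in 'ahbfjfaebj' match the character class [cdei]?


Character class [cdei] matches any of: {c, d, e, i}
Scanning string 'ahbfjfaebj' character by character:
  pos 0: 'a' -> no
  pos 1: 'h' -> no
  pos 2: 'b' -> no
  pos 3: 'f' -> no
  pos 4: 'j' -> no
  pos 5: 'f' -> no
  pos 6: 'a' -> no
  pos 7: 'e' -> MATCH
  pos 8: 'b' -> no
  pos 9: 'j' -> no
Total matches: 1

1


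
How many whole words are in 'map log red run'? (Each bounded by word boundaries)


Word boundaries (\b) mark the start/end of each word.
Text: 'map log red run'
Splitting by whitespace:
  Word 1: 'map'
  Word 2: 'log'
  Word 3: 'red'
  Word 4: 'run'
Total whole words: 4

4


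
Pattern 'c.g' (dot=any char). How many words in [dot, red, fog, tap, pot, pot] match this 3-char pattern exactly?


Pattern 'c.g' means: starts with 'c', any single char, ends with 'g'.
Checking each word (must be exactly 3 chars):
  'dot' (len=3): no
  'red' (len=3): no
  'fog' (len=3): no
  'tap' (len=3): no
  'pot' (len=3): no
  'pot' (len=3): no
Matching words: []
Total: 0

0


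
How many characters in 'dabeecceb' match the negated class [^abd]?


Negated class [^abd] matches any char NOT in {a, b, d}
Scanning 'dabeecceb':
  pos 0: 'd' -> no (excluded)
  pos 1: 'a' -> no (excluded)
  pos 2: 'b' -> no (excluded)
  pos 3: 'e' -> MATCH
  pos 4: 'e' -> MATCH
  pos 5: 'c' -> MATCH
  pos 6: 'c' -> MATCH
  pos 7: 'e' -> MATCH
  pos 8: 'b' -> no (excluded)
Total matches: 5

5


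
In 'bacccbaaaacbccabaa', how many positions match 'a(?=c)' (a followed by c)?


Lookahead 'a(?=c)' matches 'a' only when followed by 'c'.
String: 'bacccbaaaacbccabaa'
Checking each position where char is 'a':
  pos 1: 'a' -> MATCH (next='c')
  pos 6: 'a' -> no (next='a')
  pos 7: 'a' -> no (next='a')
  pos 8: 'a' -> no (next='a')
  pos 9: 'a' -> MATCH (next='c')
  pos 14: 'a' -> no (next='b')
  pos 16: 'a' -> no (next='a')
Matching positions: [1, 9]
Count: 2

2


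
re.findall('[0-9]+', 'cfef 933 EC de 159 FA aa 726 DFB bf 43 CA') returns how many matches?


Pattern '[0-9]+' finds one or more digits.
Text: 'cfef 933 EC de 159 FA aa 726 DFB bf 43 CA'
Scanning for matches:
  Match 1: '933'
  Match 2: '159'
  Match 3: '726'
  Match 4: '43'
Total matches: 4

4


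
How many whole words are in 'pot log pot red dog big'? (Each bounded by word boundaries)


Word boundaries (\b) mark the start/end of each word.
Text: 'pot log pot red dog big'
Splitting by whitespace:
  Word 1: 'pot'
  Word 2: 'log'
  Word 3: 'pot'
  Word 4: 'red'
  Word 5: 'dog'
  Word 6: 'big'
Total whole words: 6

6


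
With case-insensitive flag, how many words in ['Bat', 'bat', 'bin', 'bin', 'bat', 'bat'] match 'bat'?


Case-insensitive matching: compare each word's lowercase form to 'bat'.
  'Bat' -> lower='bat' -> MATCH
  'bat' -> lower='bat' -> MATCH
  'bin' -> lower='bin' -> no
  'bin' -> lower='bin' -> no
  'bat' -> lower='bat' -> MATCH
  'bat' -> lower='bat' -> MATCH
Matches: ['Bat', 'bat', 'bat', 'bat']
Count: 4

4


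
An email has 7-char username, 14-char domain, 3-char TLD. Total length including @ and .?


An email address has format: username@domain.tld
Username length: 7
'@' character: 1
Domain length: 14
'.' character: 1
TLD length: 3
Total = 7 + 1 + 14 + 1 + 3 = 26

26


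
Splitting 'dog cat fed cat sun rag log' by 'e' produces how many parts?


Splitting by 'e' breaks the string at each occurrence of the separator.
Text: 'dog cat fed cat sun rag log'
Parts after split:
  Part 1: 'dog cat f'
  Part 2: 'd cat sun rag log'
Total parts: 2

2


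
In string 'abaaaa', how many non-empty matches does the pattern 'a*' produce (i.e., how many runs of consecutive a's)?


Pattern 'a*' matches zero or more a's. We want non-empty runs of consecutive a's.
String: 'abaaaa'
Walking through the string to find runs of a's:
  Run 1: positions 0-0 -> 'a'
  Run 2: positions 2-5 -> 'aaaa'
Non-empty runs found: ['a', 'aaaa']
Count: 2

2


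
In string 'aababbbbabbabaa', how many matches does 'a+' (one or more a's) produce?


Pattern 'a+' matches one or more consecutive a's.
String: 'aababbbbabbabaa'
Scanning for runs of a:
  Match 1: 'aa' (length 2)
  Match 2: 'a' (length 1)
  Match 3: 'a' (length 1)
  Match 4: 'a' (length 1)
  Match 5: 'aa' (length 2)
Total matches: 5

5


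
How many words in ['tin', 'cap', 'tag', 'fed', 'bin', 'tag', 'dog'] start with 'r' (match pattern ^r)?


Pattern ^r anchors to start of word. Check which words begin with 'r':
  'tin' -> no
  'cap' -> no
  'tag' -> no
  'fed' -> no
  'bin' -> no
  'tag' -> no
  'dog' -> no
Matching words: []
Count: 0

0


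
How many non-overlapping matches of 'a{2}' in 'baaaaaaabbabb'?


Pattern 'a{2}' matches exactly 2 consecutive a's (greedy, non-overlapping).
String: 'baaaaaaabbabb'
Scanning for runs of a's:
  Run at pos 1: 'aaaaaaa' (length 7) -> 3 match(es)
  Run at pos 10: 'a' (length 1) -> 0 match(es)
Matches found: ['aa', 'aa', 'aa']
Total: 3

3


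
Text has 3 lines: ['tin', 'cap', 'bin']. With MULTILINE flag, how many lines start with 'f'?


With MULTILINE flag, ^ matches the start of each line.
Lines: ['tin', 'cap', 'bin']
Checking which lines start with 'f':
  Line 1: 'tin' -> no
  Line 2: 'cap' -> no
  Line 3: 'bin' -> no
Matching lines: []
Count: 0

0


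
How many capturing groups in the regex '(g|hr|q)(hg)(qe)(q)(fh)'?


To count capturing groups, count each '(' that starts a group.
Pattern: '(g|hr|q)(hg)(qe)(q)(fh)'
Walking through the pattern:
  Position 0: '(' -> group #1
  Position 8: '(' -> group #2
  Position 12: '(' -> group #3
  Position 16: '(' -> group #4
  Position 19: '(' -> group #5
Total capturing groups: 5

5


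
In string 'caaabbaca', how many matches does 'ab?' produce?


Pattern 'ab?' matches 'a' optionally followed by 'b'.
String: 'caaabbaca'
Scanning left to right for 'a' then checking next char:
  Match 1: 'a' (a not followed by b)
  Match 2: 'a' (a not followed by b)
  Match 3: 'ab' (a followed by b)
  Match 4: 'a' (a not followed by b)
  Match 5: 'a' (a not followed by b)
Total matches: 5

5


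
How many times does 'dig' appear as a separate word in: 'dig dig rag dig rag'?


Scanning each word for exact match 'dig':
  Word 1: 'dig' -> MATCH
  Word 2: 'dig' -> MATCH
  Word 3: 'rag' -> no
  Word 4: 'dig' -> MATCH
  Word 5: 'rag' -> no
Total matches: 3

3


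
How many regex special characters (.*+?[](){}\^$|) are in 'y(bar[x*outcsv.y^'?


Regex special characters are: . * + ? [ ] ( ) { } \ ^ $ |
Scanning 'y(bar[x*outcsv.y^':
  pos 1: '(' -> SPECIAL
  pos 5: '[' -> SPECIAL
  pos 7: '*' -> SPECIAL
  pos 14: '.' -> SPECIAL
  pos 16: '^' -> SPECIAL
Special chars found: ['(', '[', '*', '.', '^']
Total: 5

5


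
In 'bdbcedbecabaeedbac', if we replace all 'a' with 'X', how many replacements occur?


re.sub('a', 'X', text) replaces every occurrence of 'a' with 'X'.
Text: 'bdbcedbecabaeedbac'
Scanning for 'a':
  pos 9: 'a' -> replacement #1
  pos 11: 'a' -> replacement #2
  pos 16: 'a' -> replacement #3
Total replacements: 3

3


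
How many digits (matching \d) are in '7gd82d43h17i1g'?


\d matches any digit 0-9.
Scanning '7gd82d43h17i1g':
  pos 0: '7' -> DIGIT
  pos 3: '8' -> DIGIT
  pos 4: '2' -> DIGIT
  pos 6: '4' -> DIGIT
  pos 7: '3' -> DIGIT
  pos 9: '1' -> DIGIT
  pos 10: '7' -> DIGIT
  pos 12: '1' -> DIGIT
Digits found: ['7', '8', '2', '4', '3', '1', '7', '1']
Total: 8

8


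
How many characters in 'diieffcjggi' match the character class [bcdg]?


Character class [bcdg] matches any of: {b, c, d, g}
Scanning string 'diieffcjggi' character by character:
  pos 0: 'd' -> MATCH
  pos 1: 'i' -> no
  pos 2: 'i' -> no
  pos 3: 'e' -> no
  pos 4: 'f' -> no
  pos 5: 'f' -> no
  pos 6: 'c' -> MATCH
  pos 7: 'j' -> no
  pos 8: 'g' -> MATCH
  pos 9: 'g' -> MATCH
  pos 10: 'i' -> no
Total matches: 4

4


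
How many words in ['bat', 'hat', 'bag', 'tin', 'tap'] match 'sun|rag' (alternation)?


Alternation 'sun|rag' matches either 'sun' or 'rag'.
Checking each word:
  'bat' -> no
  'hat' -> no
  'bag' -> no
  'tin' -> no
  'tap' -> no
Matches: []
Count: 0

0


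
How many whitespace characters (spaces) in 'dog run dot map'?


\s matches whitespace characters (spaces, tabs, etc.).
Text: 'dog run dot map'
This text has 4 words separated by spaces.
Number of spaces = number of words - 1 = 4 - 1 = 3

3


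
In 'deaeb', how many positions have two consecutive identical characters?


Looking for consecutive identical characters in 'deaeb':
  pos 0-1: 'd' vs 'e' -> different
  pos 1-2: 'e' vs 'a' -> different
  pos 2-3: 'a' vs 'e' -> different
  pos 3-4: 'e' vs 'b' -> different
Consecutive identical pairs: []
Count: 0

0


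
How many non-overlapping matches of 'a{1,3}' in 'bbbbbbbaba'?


Pattern 'a{1,3}' matches between 1 and 3 consecutive a's (greedy).
String: 'bbbbbbbaba'
Finding runs of a's and applying greedy matching:
  Run at pos 7: 'a' (length 1)
  Run at pos 9: 'a' (length 1)
Matches: ['a', 'a']
Count: 2

2


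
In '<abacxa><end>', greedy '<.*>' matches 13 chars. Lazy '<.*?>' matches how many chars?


Greedy '<.*>' tries to match as MUCH as possible.
Lazy '<.*?>' tries to match as LITTLE as possible.

String: '<abacxa><end>'
Greedy '<.*>' starts at first '<' and extends to the LAST '>': '<abacxa><end>' (13 chars)
Lazy '<.*?>' starts at first '<' and stops at the FIRST '>': '<abacxa>' (8 chars)

8


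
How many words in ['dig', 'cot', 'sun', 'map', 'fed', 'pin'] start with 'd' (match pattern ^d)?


Pattern ^d anchors to start of word. Check which words begin with 'd':
  'dig' -> MATCH (starts with 'd')
  'cot' -> no
  'sun' -> no
  'map' -> no
  'fed' -> no
  'pin' -> no
Matching words: ['dig']
Count: 1

1


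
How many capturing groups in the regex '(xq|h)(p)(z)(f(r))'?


To count capturing groups, count each '(' that starts a group.
Pattern: '(xq|h)(p)(z)(f(r))'
Walking through the pattern:
  Position 0: '(' -> group #1
  Position 6: '(' -> group #2
  Position 9: '(' -> group #3
  Position 12: '(' -> group #4
  Position 14: '(' -> group #5
Total capturing groups: 5

5


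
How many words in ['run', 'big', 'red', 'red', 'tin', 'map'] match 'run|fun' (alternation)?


Alternation 'run|fun' matches either 'run' or 'fun'.
Checking each word:
  'run' -> MATCH
  'big' -> no
  'red' -> no
  'red' -> no
  'tin' -> no
  'map' -> no
Matches: ['run']
Count: 1

1


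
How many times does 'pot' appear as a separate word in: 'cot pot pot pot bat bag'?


Scanning each word for exact match 'pot':
  Word 1: 'cot' -> no
  Word 2: 'pot' -> MATCH
  Word 3: 'pot' -> MATCH
  Word 4: 'pot' -> MATCH
  Word 5: 'bat' -> no
  Word 6: 'bag' -> no
Total matches: 3

3


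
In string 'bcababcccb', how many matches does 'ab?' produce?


Pattern 'ab?' matches 'a' optionally followed by 'b'.
String: 'bcababcccb'
Scanning left to right for 'a' then checking next char:
  Match 1: 'ab' (a followed by b)
  Match 2: 'ab' (a followed by b)
Total matches: 2

2


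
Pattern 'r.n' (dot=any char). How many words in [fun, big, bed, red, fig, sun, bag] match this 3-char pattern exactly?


Pattern 'r.n' means: starts with 'r', any single char, ends with 'n'.
Checking each word (must be exactly 3 chars):
  'fun' (len=3): no
  'big' (len=3): no
  'bed' (len=3): no
  'red' (len=3): no
  'fig' (len=3): no
  'sun' (len=3): no
  'bag' (len=3): no
Matching words: []
Total: 0

0


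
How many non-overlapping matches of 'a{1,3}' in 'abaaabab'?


Pattern 'a{1,3}' matches between 1 and 3 consecutive a's (greedy).
String: 'abaaabab'
Finding runs of a's and applying greedy matching:
  Run at pos 0: 'a' (length 1)
  Run at pos 2: 'aaa' (length 3)
  Run at pos 6: 'a' (length 1)
Matches: ['a', 'aaa', 'a']
Count: 3

3


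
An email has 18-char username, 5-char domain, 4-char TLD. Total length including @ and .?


An email address has format: username@domain.tld
Username length: 18
'@' character: 1
Domain length: 5
'.' character: 1
TLD length: 4
Total = 18 + 1 + 5 + 1 + 4 = 29

29


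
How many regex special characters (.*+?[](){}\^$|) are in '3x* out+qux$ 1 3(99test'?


Regex special characters are: . * + ? [ ] ( ) { } \ ^ $ |
Scanning '3x* out+qux$ 1 3(99test':
  pos 2: '*' -> SPECIAL
  pos 7: '+' -> SPECIAL
  pos 11: '$' -> SPECIAL
  pos 16: '(' -> SPECIAL
Special chars found: ['*', '+', '$', '(']
Total: 4

4


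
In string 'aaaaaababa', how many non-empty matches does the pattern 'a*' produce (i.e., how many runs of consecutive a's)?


Pattern 'a*' matches zero or more a's. We want non-empty runs of consecutive a's.
String: 'aaaaaababa'
Walking through the string to find runs of a's:
  Run 1: positions 0-5 -> 'aaaaaa'
  Run 2: positions 7-7 -> 'a'
  Run 3: positions 9-9 -> 'a'
Non-empty runs found: ['aaaaaa', 'a', 'a']
Count: 3

3


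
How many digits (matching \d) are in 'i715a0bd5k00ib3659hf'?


\d matches any digit 0-9.
Scanning 'i715a0bd5k00ib3659hf':
  pos 1: '7' -> DIGIT
  pos 2: '1' -> DIGIT
  pos 3: '5' -> DIGIT
  pos 5: '0' -> DIGIT
  pos 8: '5' -> DIGIT
  pos 10: '0' -> DIGIT
  pos 11: '0' -> DIGIT
  pos 14: '3' -> DIGIT
  pos 15: '6' -> DIGIT
  pos 16: '5' -> DIGIT
  pos 17: '9' -> DIGIT
Digits found: ['7', '1', '5', '0', '5', '0', '0', '3', '6', '5', '9']
Total: 11

11


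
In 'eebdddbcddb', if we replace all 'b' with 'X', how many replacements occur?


re.sub('b', 'X', text) replaces every occurrence of 'b' with 'X'.
Text: 'eebdddbcddb'
Scanning for 'b':
  pos 2: 'b' -> replacement #1
  pos 6: 'b' -> replacement #2
  pos 10: 'b' -> replacement #3
Total replacements: 3

3


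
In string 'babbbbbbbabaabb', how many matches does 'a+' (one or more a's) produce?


Pattern 'a+' matches one or more consecutive a's.
String: 'babbbbbbbabaabb'
Scanning for runs of a:
  Match 1: 'a' (length 1)
  Match 2: 'a' (length 1)
  Match 3: 'aa' (length 2)
Total matches: 3

3


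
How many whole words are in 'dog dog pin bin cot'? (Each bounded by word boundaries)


Word boundaries (\b) mark the start/end of each word.
Text: 'dog dog pin bin cot'
Splitting by whitespace:
  Word 1: 'dog'
  Word 2: 'dog'
  Word 3: 'pin'
  Word 4: 'bin'
  Word 5: 'cot'
Total whole words: 5

5


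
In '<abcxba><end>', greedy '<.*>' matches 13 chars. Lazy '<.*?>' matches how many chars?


Greedy '<.*>' tries to match as MUCH as possible.
Lazy '<.*?>' tries to match as LITTLE as possible.

String: '<abcxba><end>'
Greedy '<.*>' starts at first '<' and extends to the LAST '>': '<abcxba><end>' (13 chars)
Lazy '<.*?>' starts at first '<' and stops at the FIRST '>': '<abcxba>' (8 chars)

8


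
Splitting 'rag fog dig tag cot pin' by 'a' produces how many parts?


Splitting by 'a' breaks the string at each occurrence of the separator.
Text: 'rag fog dig tag cot pin'
Parts after split:
  Part 1: 'r'
  Part 2: 'g fog dig t'
  Part 3: 'g cot pin'
Total parts: 3

3


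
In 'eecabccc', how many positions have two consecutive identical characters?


Looking for consecutive identical characters in 'eecabccc':
  pos 0-1: 'e' vs 'e' -> MATCH ('ee')
  pos 1-2: 'e' vs 'c' -> different
  pos 2-3: 'c' vs 'a' -> different
  pos 3-4: 'a' vs 'b' -> different
  pos 4-5: 'b' vs 'c' -> different
  pos 5-6: 'c' vs 'c' -> MATCH ('cc')
  pos 6-7: 'c' vs 'c' -> MATCH ('cc')
Consecutive identical pairs: ['ee', 'cc', 'cc']
Count: 3

3


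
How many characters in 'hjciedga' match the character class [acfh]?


Character class [acfh] matches any of: {a, c, f, h}
Scanning string 'hjciedga' character by character:
  pos 0: 'h' -> MATCH
  pos 1: 'j' -> no
  pos 2: 'c' -> MATCH
  pos 3: 'i' -> no
  pos 4: 'e' -> no
  pos 5: 'd' -> no
  pos 6: 'g' -> no
  pos 7: 'a' -> MATCH
Total matches: 3

3


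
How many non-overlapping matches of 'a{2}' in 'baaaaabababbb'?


Pattern 'a{2}' matches exactly 2 consecutive a's (greedy, non-overlapping).
String: 'baaaaabababbb'
Scanning for runs of a's:
  Run at pos 1: 'aaaaa' (length 5) -> 2 match(es)
  Run at pos 7: 'a' (length 1) -> 0 match(es)
  Run at pos 9: 'a' (length 1) -> 0 match(es)
Matches found: ['aa', 'aa']
Total: 2

2


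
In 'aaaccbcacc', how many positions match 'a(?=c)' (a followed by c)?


Lookahead 'a(?=c)' matches 'a' only when followed by 'c'.
String: 'aaaccbcacc'
Checking each position where char is 'a':
  pos 0: 'a' -> no (next='a')
  pos 1: 'a' -> no (next='a')
  pos 2: 'a' -> MATCH (next='c')
  pos 7: 'a' -> MATCH (next='c')
Matching positions: [2, 7]
Count: 2

2


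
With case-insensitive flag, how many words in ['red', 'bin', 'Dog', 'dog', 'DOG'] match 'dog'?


Case-insensitive matching: compare each word's lowercase form to 'dog'.
  'red' -> lower='red' -> no
  'bin' -> lower='bin' -> no
  'Dog' -> lower='dog' -> MATCH
  'dog' -> lower='dog' -> MATCH
  'DOG' -> lower='dog' -> MATCH
Matches: ['Dog', 'dog', 'DOG']
Count: 3

3


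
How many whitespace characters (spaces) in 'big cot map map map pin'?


\s matches whitespace characters (spaces, tabs, etc.).
Text: 'big cot map map map pin'
This text has 6 words separated by spaces.
Number of spaces = number of words - 1 = 6 - 1 = 5

5


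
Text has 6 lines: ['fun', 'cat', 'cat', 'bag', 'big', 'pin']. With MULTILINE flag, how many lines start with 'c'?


With MULTILINE flag, ^ matches the start of each line.
Lines: ['fun', 'cat', 'cat', 'bag', 'big', 'pin']
Checking which lines start with 'c':
  Line 1: 'fun' -> no
  Line 2: 'cat' -> MATCH
  Line 3: 'cat' -> MATCH
  Line 4: 'bag' -> no
  Line 5: 'big' -> no
  Line 6: 'pin' -> no
Matching lines: ['cat', 'cat']
Count: 2

2


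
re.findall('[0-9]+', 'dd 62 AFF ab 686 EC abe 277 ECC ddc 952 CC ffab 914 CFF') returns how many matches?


Pattern '[0-9]+' finds one or more digits.
Text: 'dd 62 AFF ab 686 EC abe 277 ECC ddc 952 CC ffab 914 CFF'
Scanning for matches:
  Match 1: '62'
  Match 2: '686'
  Match 3: '277'
  Match 4: '952'
  Match 5: '914'
Total matches: 5

5


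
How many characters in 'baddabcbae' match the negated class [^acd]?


Negated class [^acd] matches any char NOT in {a, c, d}
Scanning 'baddabcbae':
  pos 0: 'b' -> MATCH
  pos 1: 'a' -> no (excluded)
  pos 2: 'd' -> no (excluded)
  pos 3: 'd' -> no (excluded)
  pos 4: 'a' -> no (excluded)
  pos 5: 'b' -> MATCH
  pos 6: 'c' -> no (excluded)
  pos 7: 'b' -> MATCH
  pos 8: 'a' -> no (excluded)
  pos 9: 'e' -> MATCH
Total matches: 4

4


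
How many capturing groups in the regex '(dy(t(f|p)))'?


To count capturing groups, count each '(' that starts a group.
Pattern: '(dy(t(f|p)))'
Walking through the pattern:
  Position 0: '(' -> group #1
  Position 3: '(' -> group #2
  Position 5: '(' -> group #3
Total capturing groups: 3

3


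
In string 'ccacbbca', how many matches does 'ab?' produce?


Pattern 'ab?' matches 'a' optionally followed by 'b'.
String: 'ccacbbca'
Scanning left to right for 'a' then checking next char:
  Match 1: 'a' (a not followed by b)
  Match 2: 'a' (a not followed by b)
Total matches: 2

2


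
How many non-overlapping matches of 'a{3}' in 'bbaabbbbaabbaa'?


Pattern 'a{3}' matches exactly 3 consecutive a's (greedy, non-overlapping).
String: 'bbaabbbbaabbaa'
Scanning for runs of a's:
  Run at pos 2: 'aa' (length 2) -> 0 match(es)
  Run at pos 8: 'aa' (length 2) -> 0 match(es)
  Run at pos 12: 'aa' (length 2) -> 0 match(es)
Matches found: []
Total: 0

0


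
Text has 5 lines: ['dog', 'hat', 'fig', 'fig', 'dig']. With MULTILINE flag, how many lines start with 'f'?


With MULTILINE flag, ^ matches the start of each line.
Lines: ['dog', 'hat', 'fig', 'fig', 'dig']
Checking which lines start with 'f':
  Line 1: 'dog' -> no
  Line 2: 'hat' -> no
  Line 3: 'fig' -> MATCH
  Line 4: 'fig' -> MATCH
  Line 5: 'dig' -> no
Matching lines: ['fig', 'fig']
Count: 2

2


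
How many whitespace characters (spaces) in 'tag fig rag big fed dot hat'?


\s matches whitespace characters (spaces, tabs, etc.).
Text: 'tag fig rag big fed dot hat'
This text has 7 words separated by spaces.
Number of spaces = number of words - 1 = 7 - 1 = 6

6


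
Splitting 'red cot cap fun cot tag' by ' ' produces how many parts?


Splitting by ' ' breaks the string at each occurrence of the separator.
Text: 'red cot cap fun cot tag'
Parts after split:
  Part 1: 'red'
  Part 2: 'cot'
  Part 3: 'cap'
  Part 4: 'fun'
  Part 5: 'cot'
  Part 6: 'tag'
Total parts: 6

6


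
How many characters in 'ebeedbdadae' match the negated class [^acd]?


Negated class [^acd] matches any char NOT in {a, c, d}
Scanning 'ebeedbdadae':
  pos 0: 'e' -> MATCH
  pos 1: 'b' -> MATCH
  pos 2: 'e' -> MATCH
  pos 3: 'e' -> MATCH
  pos 4: 'd' -> no (excluded)
  pos 5: 'b' -> MATCH
  pos 6: 'd' -> no (excluded)
  pos 7: 'a' -> no (excluded)
  pos 8: 'd' -> no (excluded)
  pos 9: 'a' -> no (excluded)
  pos 10: 'e' -> MATCH
Total matches: 6

6


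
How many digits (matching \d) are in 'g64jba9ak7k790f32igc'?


\d matches any digit 0-9.
Scanning 'g64jba9ak7k790f32igc':
  pos 1: '6' -> DIGIT
  pos 2: '4' -> DIGIT
  pos 6: '9' -> DIGIT
  pos 9: '7' -> DIGIT
  pos 11: '7' -> DIGIT
  pos 12: '9' -> DIGIT
  pos 13: '0' -> DIGIT
  pos 15: '3' -> DIGIT
  pos 16: '2' -> DIGIT
Digits found: ['6', '4', '9', '7', '7', '9', '0', '3', '2']
Total: 9

9


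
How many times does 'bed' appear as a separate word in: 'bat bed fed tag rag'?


Scanning each word for exact match 'bed':
  Word 1: 'bat' -> no
  Word 2: 'bed' -> MATCH
  Word 3: 'fed' -> no
  Word 4: 'tag' -> no
  Word 5: 'rag' -> no
Total matches: 1

1


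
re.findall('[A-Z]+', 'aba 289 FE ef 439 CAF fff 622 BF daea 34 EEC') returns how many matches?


Pattern '[A-Z]+' finds one or more uppercase letters.
Text: 'aba 289 FE ef 439 CAF fff 622 BF daea 34 EEC'
Scanning for matches:
  Match 1: 'FE'
  Match 2: 'CAF'
  Match 3: 'BF'
  Match 4: 'EEC'
Total matches: 4

4


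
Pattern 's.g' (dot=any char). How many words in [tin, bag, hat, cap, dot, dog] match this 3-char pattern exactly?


Pattern 's.g' means: starts with 's', any single char, ends with 'g'.
Checking each word (must be exactly 3 chars):
  'tin' (len=3): no
  'bag' (len=3): no
  'hat' (len=3): no
  'cap' (len=3): no
  'dot' (len=3): no
  'dog' (len=3): no
Matching words: []
Total: 0

0


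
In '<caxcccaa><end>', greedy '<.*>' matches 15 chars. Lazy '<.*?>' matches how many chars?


Greedy '<.*>' tries to match as MUCH as possible.
Lazy '<.*?>' tries to match as LITTLE as possible.

String: '<caxcccaa><end>'
Greedy '<.*>' starts at first '<' and extends to the LAST '>': '<caxcccaa><end>' (15 chars)
Lazy '<.*?>' starts at first '<' and stops at the FIRST '>': '<caxcccaa>' (10 chars)

10


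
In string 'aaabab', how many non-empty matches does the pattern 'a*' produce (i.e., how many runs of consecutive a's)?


Pattern 'a*' matches zero or more a's. We want non-empty runs of consecutive a's.
String: 'aaabab'
Walking through the string to find runs of a's:
  Run 1: positions 0-2 -> 'aaa'
  Run 2: positions 4-4 -> 'a'
Non-empty runs found: ['aaa', 'a']
Count: 2

2


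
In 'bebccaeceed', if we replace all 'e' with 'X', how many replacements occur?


re.sub('e', 'X', text) replaces every occurrence of 'e' with 'X'.
Text: 'bebccaeceed'
Scanning for 'e':
  pos 1: 'e' -> replacement #1
  pos 6: 'e' -> replacement #2
  pos 8: 'e' -> replacement #3
  pos 9: 'e' -> replacement #4
Total replacements: 4

4


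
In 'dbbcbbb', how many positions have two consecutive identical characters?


Looking for consecutive identical characters in 'dbbcbbb':
  pos 0-1: 'd' vs 'b' -> different
  pos 1-2: 'b' vs 'b' -> MATCH ('bb')
  pos 2-3: 'b' vs 'c' -> different
  pos 3-4: 'c' vs 'b' -> different
  pos 4-5: 'b' vs 'b' -> MATCH ('bb')
  pos 5-6: 'b' vs 'b' -> MATCH ('bb')
Consecutive identical pairs: ['bb', 'bb', 'bb']
Count: 3

3


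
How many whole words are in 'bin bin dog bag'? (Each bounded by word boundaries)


Word boundaries (\b) mark the start/end of each word.
Text: 'bin bin dog bag'
Splitting by whitespace:
  Word 1: 'bin'
  Word 2: 'bin'
  Word 3: 'dog'
  Word 4: 'bag'
Total whole words: 4

4


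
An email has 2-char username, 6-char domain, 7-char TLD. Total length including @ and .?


An email address has format: username@domain.tld
Username length: 2
'@' character: 1
Domain length: 6
'.' character: 1
TLD length: 7
Total = 2 + 1 + 6 + 1 + 7 = 17

17


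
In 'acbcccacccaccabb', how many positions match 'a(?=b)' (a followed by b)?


Lookahead 'a(?=b)' matches 'a' only when followed by 'b'.
String: 'acbcccacccaccabb'
Checking each position where char is 'a':
  pos 0: 'a' -> no (next='c')
  pos 6: 'a' -> no (next='c')
  pos 10: 'a' -> no (next='c')
  pos 13: 'a' -> MATCH (next='b')
Matching positions: [13]
Count: 1

1


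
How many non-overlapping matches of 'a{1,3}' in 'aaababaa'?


Pattern 'a{1,3}' matches between 1 and 3 consecutive a's (greedy).
String: 'aaababaa'
Finding runs of a's and applying greedy matching:
  Run at pos 0: 'aaa' (length 3)
  Run at pos 4: 'a' (length 1)
  Run at pos 6: 'aa' (length 2)
Matches: ['aaa', 'a', 'aa']
Count: 3

3


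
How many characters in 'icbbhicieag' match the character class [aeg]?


Character class [aeg] matches any of: {a, e, g}
Scanning string 'icbbhicieag' character by character:
  pos 0: 'i' -> no
  pos 1: 'c' -> no
  pos 2: 'b' -> no
  pos 3: 'b' -> no
  pos 4: 'h' -> no
  pos 5: 'i' -> no
  pos 6: 'c' -> no
  pos 7: 'i' -> no
  pos 8: 'e' -> MATCH
  pos 9: 'a' -> MATCH
  pos 10: 'g' -> MATCH
Total matches: 3

3


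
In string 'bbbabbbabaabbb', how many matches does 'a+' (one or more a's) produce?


Pattern 'a+' matches one or more consecutive a's.
String: 'bbbabbbabaabbb'
Scanning for runs of a:
  Match 1: 'a' (length 1)
  Match 2: 'a' (length 1)
  Match 3: 'aa' (length 2)
Total matches: 3

3


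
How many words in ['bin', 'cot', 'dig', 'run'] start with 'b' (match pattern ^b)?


Pattern ^b anchors to start of word. Check which words begin with 'b':
  'bin' -> MATCH (starts with 'b')
  'cot' -> no
  'dig' -> no
  'run' -> no
Matching words: ['bin']
Count: 1

1


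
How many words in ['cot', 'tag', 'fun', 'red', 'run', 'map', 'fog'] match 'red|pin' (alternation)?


Alternation 'red|pin' matches either 'red' or 'pin'.
Checking each word:
  'cot' -> no
  'tag' -> no
  'fun' -> no
  'red' -> MATCH
  'run' -> no
  'map' -> no
  'fog' -> no
Matches: ['red']
Count: 1

1


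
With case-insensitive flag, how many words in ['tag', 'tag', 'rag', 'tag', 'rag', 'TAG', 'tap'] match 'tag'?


Case-insensitive matching: compare each word's lowercase form to 'tag'.
  'tag' -> lower='tag' -> MATCH
  'tag' -> lower='tag' -> MATCH
  'rag' -> lower='rag' -> no
  'tag' -> lower='tag' -> MATCH
  'rag' -> lower='rag' -> no
  'TAG' -> lower='tag' -> MATCH
  'tap' -> lower='tap' -> no
Matches: ['tag', 'tag', 'tag', 'TAG']
Count: 4

4


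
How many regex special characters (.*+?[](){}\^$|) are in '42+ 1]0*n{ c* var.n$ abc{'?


Regex special characters are: . * + ? [ ] ( ) { } \ ^ $ |
Scanning '42+ 1]0*n{ c* var.n$ abc{':
  pos 2: '+' -> SPECIAL
  pos 5: ']' -> SPECIAL
  pos 7: '*' -> SPECIAL
  pos 9: '{' -> SPECIAL
  pos 12: '*' -> SPECIAL
  pos 17: '.' -> SPECIAL
  pos 19: '$' -> SPECIAL
  pos 24: '{' -> SPECIAL
Special chars found: ['+', ']', '*', '{', '*', '.', '$', '{']
Total: 8

8


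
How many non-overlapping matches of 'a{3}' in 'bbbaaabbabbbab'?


Pattern 'a{3}' matches exactly 3 consecutive a's (greedy, non-overlapping).
String: 'bbbaaabbabbbab'
Scanning for runs of a's:
  Run at pos 3: 'aaa' (length 3) -> 1 match(es)
  Run at pos 8: 'a' (length 1) -> 0 match(es)
  Run at pos 12: 'a' (length 1) -> 0 match(es)
Matches found: ['aaa']
Total: 1

1


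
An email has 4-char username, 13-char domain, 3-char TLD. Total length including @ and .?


An email address has format: username@domain.tld
Username length: 4
'@' character: 1
Domain length: 13
'.' character: 1
TLD length: 3
Total = 4 + 1 + 13 + 1 + 3 = 22

22


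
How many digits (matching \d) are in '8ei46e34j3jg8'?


\d matches any digit 0-9.
Scanning '8ei46e34j3jg8':
  pos 0: '8' -> DIGIT
  pos 3: '4' -> DIGIT
  pos 4: '6' -> DIGIT
  pos 6: '3' -> DIGIT
  pos 7: '4' -> DIGIT
  pos 9: '3' -> DIGIT
  pos 12: '8' -> DIGIT
Digits found: ['8', '4', '6', '3', '4', '3', '8']
Total: 7

7


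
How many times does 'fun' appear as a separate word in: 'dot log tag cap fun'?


Scanning each word for exact match 'fun':
  Word 1: 'dot' -> no
  Word 2: 'log' -> no
  Word 3: 'tag' -> no
  Word 4: 'cap' -> no
  Word 5: 'fun' -> MATCH
Total matches: 1

1


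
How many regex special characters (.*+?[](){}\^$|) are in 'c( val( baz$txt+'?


Regex special characters are: . * + ? [ ] ( ) { } \ ^ $ |
Scanning 'c( val( baz$txt+':
  pos 1: '(' -> SPECIAL
  pos 6: '(' -> SPECIAL
  pos 11: '$' -> SPECIAL
  pos 15: '+' -> SPECIAL
Special chars found: ['(', '(', '$', '+']
Total: 4

4


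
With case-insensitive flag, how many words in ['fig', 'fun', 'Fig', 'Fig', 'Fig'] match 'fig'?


Case-insensitive matching: compare each word's lowercase form to 'fig'.
  'fig' -> lower='fig' -> MATCH
  'fun' -> lower='fun' -> no
  'Fig' -> lower='fig' -> MATCH
  'Fig' -> lower='fig' -> MATCH
  'Fig' -> lower='fig' -> MATCH
Matches: ['fig', 'Fig', 'Fig', 'Fig']
Count: 4

4


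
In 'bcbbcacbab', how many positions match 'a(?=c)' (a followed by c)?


Lookahead 'a(?=c)' matches 'a' only when followed by 'c'.
String: 'bcbbcacbab'
Checking each position where char is 'a':
  pos 5: 'a' -> MATCH (next='c')
  pos 8: 'a' -> no (next='b')
Matching positions: [5]
Count: 1

1


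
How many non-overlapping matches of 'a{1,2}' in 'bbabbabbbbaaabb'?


Pattern 'a{1,2}' matches between 1 and 2 consecutive a's (greedy).
String: 'bbabbabbbbaaabb'
Finding runs of a's and applying greedy matching:
  Run at pos 2: 'a' (length 1)
  Run at pos 5: 'a' (length 1)
  Run at pos 10: 'aaa' (length 3)
Matches: ['a', 'a', 'aa', 'a']
Count: 4

4


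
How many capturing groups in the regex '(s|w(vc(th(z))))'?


To count capturing groups, count each '(' that starts a group.
Pattern: '(s|w(vc(th(z))))'
Walking through the pattern:
  Position 0: '(' -> group #1
  Position 4: '(' -> group #2
  Position 7: '(' -> group #3
  Position 10: '(' -> group #4
Total capturing groups: 4

4


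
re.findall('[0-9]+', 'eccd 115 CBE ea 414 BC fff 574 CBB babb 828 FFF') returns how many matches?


Pattern '[0-9]+' finds one or more digits.
Text: 'eccd 115 CBE ea 414 BC fff 574 CBB babb 828 FFF'
Scanning for matches:
  Match 1: '115'
  Match 2: '414'
  Match 3: '574'
  Match 4: '828'
Total matches: 4

4


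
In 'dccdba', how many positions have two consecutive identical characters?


Looking for consecutive identical characters in 'dccdba':
  pos 0-1: 'd' vs 'c' -> different
  pos 1-2: 'c' vs 'c' -> MATCH ('cc')
  pos 2-3: 'c' vs 'd' -> different
  pos 3-4: 'd' vs 'b' -> different
  pos 4-5: 'b' vs 'a' -> different
Consecutive identical pairs: ['cc']
Count: 1

1


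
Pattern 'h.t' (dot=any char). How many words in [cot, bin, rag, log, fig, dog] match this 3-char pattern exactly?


Pattern 'h.t' means: starts with 'h', any single char, ends with 't'.
Checking each word (must be exactly 3 chars):
  'cot' (len=3): no
  'bin' (len=3): no
  'rag' (len=3): no
  'log' (len=3): no
  'fig' (len=3): no
  'dog' (len=3): no
Matching words: []
Total: 0

0


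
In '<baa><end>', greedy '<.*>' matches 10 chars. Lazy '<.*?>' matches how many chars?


Greedy '<.*>' tries to match as MUCH as possible.
Lazy '<.*?>' tries to match as LITTLE as possible.

String: '<baa><end>'
Greedy '<.*>' starts at first '<' and extends to the LAST '>': '<baa><end>' (10 chars)
Lazy '<.*?>' starts at first '<' and stops at the FIRST '>': '<baa>' (5 chars)

5


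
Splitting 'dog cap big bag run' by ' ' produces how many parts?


Splitting by ' ' breaks the string at each occurrence of the separator.
Text: 'dog cap big bag run'
Parts after split:
  Part 1: 'dog'
  Part 2: 'cap'
  Part 3: 'big'
  Part 4: 'bag'
  Part 5: 'run'
Total parts: 5

5


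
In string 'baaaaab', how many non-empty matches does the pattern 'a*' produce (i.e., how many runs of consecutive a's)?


Pattern 'a*' matches zero or more a's. We want non-empty runs of consecutive a's.
String: 'baaaaab'
Walking through the string to find runs of a's:
  Run 1: positions 1-5 -> 'aaaaa'
Non-empty runs found: ['aaaaa']
Count: 1

1


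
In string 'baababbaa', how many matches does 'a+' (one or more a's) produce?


Pattern 'a+' matches one or more consecutive a's.
String: 'baababbaa'
Scanning for runs of a:
  Match 1: 'aa' (length 2)
  Match 2: 'a' (length 1)
  Match 3: 'aa' (length 2)
Total matches: 3

3


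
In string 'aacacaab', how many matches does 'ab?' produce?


Pattern 'ab?' matches 'a' optionally followed by 'b'.
String: 'aacacaab'
Scanning left to right for 'a' then checking next char:
  Match 1: 'a' (a not followed by b)
  Match 2: 'a' (a not followed by b)
  Match 3: 'a' (a not followed by b)
  Match 4: 'a' (a not followed by b)
  Match 5: 'ab' (a followed by b)
Total matches: 5

5


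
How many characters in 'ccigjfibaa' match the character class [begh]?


Character class [begh] matches any of: {b, e, g, h}
Scanning string 'ccigjfibaa' character by character:
  pos 0: 'c' -> no
  pos 1: 'c' -> no
  pos 2: 'i' -> no
  pos 3: 'g' -> MATCH
  pos 4: 'j' -> no
  pos 5: 'f' -> no
  pos 6: 'i' -> no
  pos 7: 'b' -> MATCH
  pos 8: 'a' -> no
  pos 9: 'a' -> no
Total matches: 2

2


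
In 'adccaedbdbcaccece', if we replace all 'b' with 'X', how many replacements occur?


re.sub('b', 'X', text) replaces every occurrence of 'b' with 'X'.
Text: 'adccaedbdbcaccece'
Scanning for 'b':
  pos 7: 'b' -> replacement #1
  pos 9: 'b' -> replacement #2
Total replacements: 2

2


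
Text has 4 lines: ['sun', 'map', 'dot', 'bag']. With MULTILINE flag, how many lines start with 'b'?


With MULTILINE flag, ^ matches the start of each line.
Lines: ['sun', 'map', 'dot', 'bag']
Checking which lines start with 'b':
  Line 1: 'sun' -> no
  Line 2: 'map' -> no
  Line 3: 'dot' -> no
  Line 4: 'bag' -> MATCH
Matching lines: ['bag']
Count: 1

1


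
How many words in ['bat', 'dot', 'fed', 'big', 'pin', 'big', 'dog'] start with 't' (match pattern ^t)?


Pattern ^t anchors to start of word. Check which words begin with 't':
  'bat' -> no
  'dot' -> no
  'fed' -> no
  'big' -> no
  'pin' -> no
  'big' -> no
  'dog' -> no
Matching words: []
Count: 0

0


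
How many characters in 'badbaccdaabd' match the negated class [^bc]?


Negated class [^bc] matches any char NOT in {b, c}
Scanning 'badbaccdaabd':
  pos 0: 'b' -> no (excluded)
  pos 1: 'a' -> MATCH
  pos 2: 'd' -> MATCH
  pos 3: 'b' -> no (excluded)
  pos 4: 'a' -> MATCH
  pos 5: 'c' -> no (excluded)
  pos 6: 'c' -> no (excluded)
  pos 7: 'd' -> MATCH
  pos 8: 'a' -> MATCH
  pos 9: 'a' -> MATCH
  pos 10: 'b' -> no (excluded)
  pos 11: 'd' -> MATCH
Total matches: 7

7


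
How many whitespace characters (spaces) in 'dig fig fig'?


\s matches whitespace characters (spaces, tabs, etc.).
Text: 'dig fig fig'
This text has 3 words separated by spaces.
Number of spaces = number of words - 1 = 3 - 1 = 2

2


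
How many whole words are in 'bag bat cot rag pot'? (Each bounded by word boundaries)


Word boundaries (\b) mark the start/end of each word.
Text: 'bag bat cot rag pot'
Splitting by whitespace:
  Word 1: 'bag'
  Word 2: 'bat'
  Word 3: 'cot'
  Word 4: 'rag'
  Word 5: 'pot'
Total whole words: 5

5


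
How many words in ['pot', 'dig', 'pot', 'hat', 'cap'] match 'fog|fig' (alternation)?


Alternation 'fog|fig' matches either 'fog' or 'fig'.
Checking each word:
  'pot' -> no
  'dig' -> no
  'pot' -> no
  'hat' -> no
  'cap' -> no
Matches: []
Count: 0

0


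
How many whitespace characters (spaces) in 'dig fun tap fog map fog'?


\s matches whitespace characters (spaces, tabs, etc.).
Text: 'dig fun tap fog map fog'
This text has 6 words separated by spaces.
Number of spaces = number of words - 1 = 6 - 1 = 5

5


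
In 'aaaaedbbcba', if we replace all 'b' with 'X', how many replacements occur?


re.sub('b', 'X', text) replaces every occurrence of 'b' with 'X'.
Text: 'aaaaedbbcba'
Scanning for 'b':
  pos 6: 'b' -> replacement #1
  pos 7: 'b' -> replacement #2
  pos 9: 'b' -> replacement #3
Total replacements: 3

3


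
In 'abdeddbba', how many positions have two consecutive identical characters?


Looking for consecutive identical characters in 'abdeddbba':
  pos 0-1: 'a' vs 'b' -> different
  pos 1-2: 'b' vs 'd' -> different
  pos 2-3: 'd' vs 'e' -> different
  pos 3-4: 'e' vs 'd' -> different
  pos 4-5: 'd' vs 'd' -> MATCH ('dd')
  pos 5-6: 'd' vs 'b' -> different
  pos 6-7: 'b' vs 'b' -> MATCH ('bb')
  pos 7-8: 'b' vs 'a' -> different
Consecutive identical pairs: ['dd', 'bb']
Count: 2

2


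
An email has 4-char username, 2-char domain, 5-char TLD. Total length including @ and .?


An email address has format: username@domain.tld
Username length: 4
'@' character: 1
Domain length: 2
'.' character: 1
TLD length: 5
Total = 4 + 1 + 2 + 1 + 5 = 13

13
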